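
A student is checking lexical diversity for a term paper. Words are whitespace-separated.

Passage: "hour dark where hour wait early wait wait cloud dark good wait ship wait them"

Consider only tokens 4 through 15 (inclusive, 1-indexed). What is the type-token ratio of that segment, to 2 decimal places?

0.67

Segment tokens 4–15: hour, wait, early, wait, wait, cloud, dark, good, wait, ship, wait, them
Segment N = 12, segment V = 8.
TTR = 8 / 12 = 0.67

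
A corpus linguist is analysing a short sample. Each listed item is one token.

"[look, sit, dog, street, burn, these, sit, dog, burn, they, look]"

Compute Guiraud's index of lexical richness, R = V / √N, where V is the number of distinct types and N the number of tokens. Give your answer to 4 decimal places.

N = 11, V = 7.
√N = 3.316625
R = 7 / 3.316625 = 2.1106

2.1106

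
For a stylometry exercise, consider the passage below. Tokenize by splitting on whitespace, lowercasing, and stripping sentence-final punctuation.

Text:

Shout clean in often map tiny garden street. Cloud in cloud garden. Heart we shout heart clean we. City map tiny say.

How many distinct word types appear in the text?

Distinct types: {city, clean, cloud, garden, heart, in, map, often, say, shout, street, tiny, we}
V = 13

13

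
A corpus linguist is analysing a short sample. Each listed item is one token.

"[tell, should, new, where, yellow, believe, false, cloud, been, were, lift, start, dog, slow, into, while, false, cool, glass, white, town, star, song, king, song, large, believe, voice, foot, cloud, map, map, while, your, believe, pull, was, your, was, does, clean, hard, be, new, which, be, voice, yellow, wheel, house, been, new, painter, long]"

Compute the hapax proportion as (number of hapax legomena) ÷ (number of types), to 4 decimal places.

Frequencies: new:3, believe:3, yellow:2, false:2, cloud:2, been:2, while:2, song:2, voice:2, map:2, your:2, was:2, be:2, tell:1, should:1, where:1, were:1, lift:1, start:1, dog:1, … (19 more, each freq 1)
Hapax count = 26; type count = 39.
Ratio = 26 / 39 = 0.6667

0.6667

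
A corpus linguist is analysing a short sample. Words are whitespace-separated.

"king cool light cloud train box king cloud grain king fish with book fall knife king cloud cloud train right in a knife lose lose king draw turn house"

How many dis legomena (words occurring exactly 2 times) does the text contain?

Frequencies: king:5, cloud:4, train:2, knife:2, lose:2, cool:1, light:1, box:1, grain:1, fish:1, with:1, book:1, fall:1, right:1, in:1, a:1, draw:1, turn:1, house:1
Words with frequency 2: knife, lose, train

3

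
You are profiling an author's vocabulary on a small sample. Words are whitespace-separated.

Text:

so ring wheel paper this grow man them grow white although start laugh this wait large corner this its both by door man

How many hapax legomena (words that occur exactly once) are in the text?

Frequencies: this:3, grow:2, man:2, so:1, ring:1, wheel:1, paper:1, them:1, white:1, although:1, start:1, laugh:1, wait:1, large:1, corner:1, its:1, both:1, by:1, door:1
Hapax (freq=1): although, both, by, corner, door, its, large, laugh, paper, ring, so, start, them, wait, wheel, white

16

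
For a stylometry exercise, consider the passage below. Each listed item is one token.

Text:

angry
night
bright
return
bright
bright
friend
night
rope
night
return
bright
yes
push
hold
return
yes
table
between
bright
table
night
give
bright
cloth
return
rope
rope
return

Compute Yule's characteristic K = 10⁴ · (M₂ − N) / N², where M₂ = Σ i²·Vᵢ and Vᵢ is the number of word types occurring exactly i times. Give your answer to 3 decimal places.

856.124

Frequencies: bright:6, return:5, night:4, rope:3, yes:2, table:2, angry:1, friend:1, push:1, hold:1, between:1, give:1, cloth:1
N = 29. Frequency spectrum: V_1=7, V_2=2, V_3=1, V_4=1, V_5=1, V_6=1
M₂ = 1²·7 + 2²·2 + 3²·1 + 4²·1 + 5²·1 + 6²·1 = 101
K = 10000 × (101 − 29) / 29² = 856.124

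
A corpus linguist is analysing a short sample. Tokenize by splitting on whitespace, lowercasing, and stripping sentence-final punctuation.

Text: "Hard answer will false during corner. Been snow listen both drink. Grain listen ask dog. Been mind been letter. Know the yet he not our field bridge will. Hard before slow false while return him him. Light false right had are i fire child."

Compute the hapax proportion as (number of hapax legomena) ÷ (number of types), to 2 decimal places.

Frequencies: false:3, been:3, hard:2, will:2, listen:2, him:2, answer:1, during:1, corner:1, snow:1, both:1, drink:1, grain:1, ask:1, dog:1, mind:1, letter:1, know:1, the:1, yet:1, … (16 more, each freq 1)
Hapax count = 30; type count = 36.
Ratio = 30 / 36 = 0.83

0.83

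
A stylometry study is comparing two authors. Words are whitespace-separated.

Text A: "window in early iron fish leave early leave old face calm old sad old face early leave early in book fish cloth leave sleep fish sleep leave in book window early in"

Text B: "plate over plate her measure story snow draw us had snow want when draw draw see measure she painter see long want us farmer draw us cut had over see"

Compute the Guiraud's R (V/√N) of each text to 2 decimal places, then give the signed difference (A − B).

-0.80

A: V=13, N=32, R=2.30
B: V=17, N=30, R=3.10
Difference = 2.30 − 3.10 = -0.80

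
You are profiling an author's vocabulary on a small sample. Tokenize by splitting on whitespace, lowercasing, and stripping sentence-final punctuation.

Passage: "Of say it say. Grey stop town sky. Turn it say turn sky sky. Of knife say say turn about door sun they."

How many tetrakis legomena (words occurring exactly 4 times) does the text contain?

Frequencies: say:5, sky:3, turn:3, of:2, it:2, grey:1, stop:1, town:1, knife:1, about:1, door:1, sun:1, they:1
Words with frequency 4: (none)

0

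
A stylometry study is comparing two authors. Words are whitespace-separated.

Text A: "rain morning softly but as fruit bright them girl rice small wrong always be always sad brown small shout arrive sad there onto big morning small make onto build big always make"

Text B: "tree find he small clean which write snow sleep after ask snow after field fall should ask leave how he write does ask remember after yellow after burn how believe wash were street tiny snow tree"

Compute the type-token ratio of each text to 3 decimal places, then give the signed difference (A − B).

0.025

TTR(A) = 23/32 = 0.719
TTR(B) = 25/36 = 0.694
Difference = 0.719 − 0.694 = 0.025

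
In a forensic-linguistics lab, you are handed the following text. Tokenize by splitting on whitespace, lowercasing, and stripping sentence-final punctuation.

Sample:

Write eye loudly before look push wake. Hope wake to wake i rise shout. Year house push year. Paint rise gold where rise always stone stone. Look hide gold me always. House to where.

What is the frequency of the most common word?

Frequencies: wake:3, rise:3, look:2, push:2, to:2, year:2, house:2, gold:2, where:2, always:2, stone:2, write:1, eye:1, loudly:1, before:1, hope:1, i:1, shout:1, paint:1, hide:1, … (1 more, each freq 1)
Most common: 'wake' with frequency 3.

3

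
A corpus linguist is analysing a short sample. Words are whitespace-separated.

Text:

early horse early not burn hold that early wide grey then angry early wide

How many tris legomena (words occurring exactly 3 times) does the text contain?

0

Frequencies: early:4, wide:2, horse:1, not:1, burn:1, hold:1, that:1, grey:1, then:1, angry:1
Words with frequency 3: (none)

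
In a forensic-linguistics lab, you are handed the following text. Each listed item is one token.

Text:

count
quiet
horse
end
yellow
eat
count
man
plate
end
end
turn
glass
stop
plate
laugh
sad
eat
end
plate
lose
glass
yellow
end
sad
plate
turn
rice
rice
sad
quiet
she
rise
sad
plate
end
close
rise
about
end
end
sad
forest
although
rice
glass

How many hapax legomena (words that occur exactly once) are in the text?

Frequencies: end:8, plate:5, sad:5, glass:3, rice:3, count:2, quiet:2, yellow:2, eat:2, turn:2, rise:2, horse:1, man:1, stop:1, laugh:1, lose:1, she:1, close:1, about:1, forest:1, … (1 more, each freq 1)
Hapax (freq=1): about, although, close, forest, horse, laugh, lose, man, she, stop

10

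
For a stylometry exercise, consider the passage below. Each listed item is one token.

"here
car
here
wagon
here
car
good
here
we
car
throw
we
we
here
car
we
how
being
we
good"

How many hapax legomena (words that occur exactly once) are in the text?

Frequencies: here:5, we:5, car:4, good:2, wagon:1, throw:1, how:1, being:1
Hapax (freq=1): being, how, throw, wagon

4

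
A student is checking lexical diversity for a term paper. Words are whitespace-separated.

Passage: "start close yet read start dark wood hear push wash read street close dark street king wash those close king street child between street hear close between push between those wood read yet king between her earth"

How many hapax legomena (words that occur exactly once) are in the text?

3

Frequencies: close:4, street:4, between:4, read:3, king:3, start:2, yet:2, dark:2, wood:2, hear:2, push:2, wash:2, those:2, child:1, her:1, earth:1
Hapax (freq=1): child, earth, her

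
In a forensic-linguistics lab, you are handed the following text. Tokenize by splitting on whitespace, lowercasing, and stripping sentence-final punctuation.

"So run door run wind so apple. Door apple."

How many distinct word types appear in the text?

5

Distinct types: {apple, door, run, so, wind}
V = 5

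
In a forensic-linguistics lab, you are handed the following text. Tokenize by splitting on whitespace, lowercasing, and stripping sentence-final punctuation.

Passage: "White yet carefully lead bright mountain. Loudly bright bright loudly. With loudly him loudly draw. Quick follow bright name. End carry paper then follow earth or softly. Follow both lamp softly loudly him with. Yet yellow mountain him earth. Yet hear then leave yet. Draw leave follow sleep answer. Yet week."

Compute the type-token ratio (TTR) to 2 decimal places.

0.55

N = 51 tokens, V = 28 types.
TTR = V / N = 28 / 51 = 0.55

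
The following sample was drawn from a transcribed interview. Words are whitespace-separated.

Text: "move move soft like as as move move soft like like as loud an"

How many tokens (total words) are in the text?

Tokens: move, move, soft, like, as, as, move, move, soft, like, like, as, loud, an
N = 14

14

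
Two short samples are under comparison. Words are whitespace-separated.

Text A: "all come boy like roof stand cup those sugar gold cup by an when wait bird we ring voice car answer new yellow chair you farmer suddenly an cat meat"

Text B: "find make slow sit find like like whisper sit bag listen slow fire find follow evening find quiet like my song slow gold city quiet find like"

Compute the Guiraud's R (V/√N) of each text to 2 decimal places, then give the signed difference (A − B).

A: V=28, N=30, R=5.11
B: V=16, N=27, R=3.08
Difference = 5.11 − 3.08 = 2.03

2.03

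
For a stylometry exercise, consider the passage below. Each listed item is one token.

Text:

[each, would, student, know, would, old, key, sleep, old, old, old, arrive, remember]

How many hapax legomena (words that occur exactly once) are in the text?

Frequencies: old:4, would:2, each:1, student:1, know:1, key:1, sleep:1, arrive:1, remember:1
Hapax (freq=1): arrive, each, key, know, remember, sleep, student

7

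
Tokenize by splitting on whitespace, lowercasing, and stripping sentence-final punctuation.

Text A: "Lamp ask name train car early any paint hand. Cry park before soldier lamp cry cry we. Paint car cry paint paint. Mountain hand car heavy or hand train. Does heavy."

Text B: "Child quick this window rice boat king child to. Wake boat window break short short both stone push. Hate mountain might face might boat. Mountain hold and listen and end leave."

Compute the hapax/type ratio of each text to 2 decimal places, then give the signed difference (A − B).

A: hapax=11, V=18, ratio=0.61
B: hapax=16, V=23, ratio=0.70
Difference = 0.61 − 0.70 = -0.09

-0.09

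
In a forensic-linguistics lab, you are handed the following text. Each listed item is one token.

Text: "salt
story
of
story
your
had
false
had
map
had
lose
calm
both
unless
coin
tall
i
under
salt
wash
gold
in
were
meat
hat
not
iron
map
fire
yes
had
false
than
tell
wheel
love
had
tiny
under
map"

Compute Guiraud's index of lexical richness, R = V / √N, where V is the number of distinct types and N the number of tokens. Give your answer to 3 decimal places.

N = 40, V = 30.
√N = 6.324555
R = 30 / 6.324555 = 4.743

4.743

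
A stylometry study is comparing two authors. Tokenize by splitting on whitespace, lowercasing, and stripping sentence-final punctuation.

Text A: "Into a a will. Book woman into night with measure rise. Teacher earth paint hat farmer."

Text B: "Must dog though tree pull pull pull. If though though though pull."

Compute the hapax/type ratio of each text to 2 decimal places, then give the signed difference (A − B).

A: hapax=12, V=14, ratio=0.86
B: hapax=4, V=6, ratio=0.67
Difference = 0.86 − 0.67 = 0.19

0.19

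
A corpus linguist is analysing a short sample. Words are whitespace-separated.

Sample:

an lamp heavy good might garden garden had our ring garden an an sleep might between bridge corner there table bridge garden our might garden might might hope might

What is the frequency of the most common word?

Frequencies: might:6, garden:5, an:3, our:2, bridge:2, lamp:1, heavy:1, good:1, had:1, ring:1, sleep:1, between:1, corner:1, there:1, table:1, hope:1
Most common: 'might' with frequency 6.

6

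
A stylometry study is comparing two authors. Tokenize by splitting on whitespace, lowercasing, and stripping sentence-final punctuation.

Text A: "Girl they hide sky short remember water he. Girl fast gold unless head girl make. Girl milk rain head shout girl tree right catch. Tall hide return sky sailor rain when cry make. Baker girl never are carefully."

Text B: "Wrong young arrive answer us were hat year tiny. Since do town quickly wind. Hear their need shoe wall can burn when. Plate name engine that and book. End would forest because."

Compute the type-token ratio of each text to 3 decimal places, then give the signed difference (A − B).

TTR(A) = 28/38 = 0.737
TTR(B) = 32/32 = 1.000
Difference = 0.737 − 1.000 = -0.263

-0.263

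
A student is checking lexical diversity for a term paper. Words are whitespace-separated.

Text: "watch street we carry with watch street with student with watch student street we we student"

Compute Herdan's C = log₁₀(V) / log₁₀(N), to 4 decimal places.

N = 16, V = 6.
log₁₀(V) = 0.778151, log₁₀(N) = 1.204120
C = 0.778151 / 1.204120 = 0.6462

0.6462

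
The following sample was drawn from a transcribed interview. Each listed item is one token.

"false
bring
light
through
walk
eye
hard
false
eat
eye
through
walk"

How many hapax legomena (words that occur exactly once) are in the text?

4

Frequencies: false:2, through:2, walk:2, eye:2, bring:1, light:1, hard:1, eat:1
Hapax (freq=1): bring, eat, hard, light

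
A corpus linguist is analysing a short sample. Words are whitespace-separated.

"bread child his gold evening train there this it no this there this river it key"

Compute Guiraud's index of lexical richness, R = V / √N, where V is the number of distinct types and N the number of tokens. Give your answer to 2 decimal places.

N = 16, V = 12.
√N = 4.000000
R = 12 / 4.000000 = 3.00

3.00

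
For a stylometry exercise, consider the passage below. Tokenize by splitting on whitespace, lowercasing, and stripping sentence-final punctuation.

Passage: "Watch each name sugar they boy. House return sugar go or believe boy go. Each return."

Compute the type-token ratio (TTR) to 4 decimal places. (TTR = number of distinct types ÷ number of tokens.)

N = 16 tokens, V = 11 types.
TTR = V / N = 11 / 16 = 0.6875

0.6875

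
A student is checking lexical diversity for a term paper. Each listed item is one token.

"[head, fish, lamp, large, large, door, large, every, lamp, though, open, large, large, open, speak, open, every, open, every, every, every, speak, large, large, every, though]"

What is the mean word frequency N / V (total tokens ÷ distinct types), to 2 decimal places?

2.89

N = 26 tokens, V = 9 types.
Mean frequency = N / V = 26 / 9 = 2.89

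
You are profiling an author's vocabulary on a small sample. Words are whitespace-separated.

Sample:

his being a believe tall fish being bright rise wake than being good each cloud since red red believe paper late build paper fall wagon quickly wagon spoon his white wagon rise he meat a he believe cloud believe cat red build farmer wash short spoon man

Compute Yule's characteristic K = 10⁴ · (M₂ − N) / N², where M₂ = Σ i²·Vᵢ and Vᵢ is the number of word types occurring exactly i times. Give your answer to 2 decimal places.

Frequencies: believe:4, being:3, red:3, wagon:3, his:2, a:2, rise:2, cloud:2, paper:2, build:2, spoon:2, he:2, tall:1, fish:1, bright:1, wake:1, than:1, good:1, each:1, since:1, … (10 more, each freq 1)
N = 47. Frequency spectrum: V_1=18, V_2=8, V_3=3, V_4=1
M₂ = 1²·18 + 2²·8 + 3²·3 + 4²·1 = 93
K = 10000 × (93 − 47) / 47² = 208.24

208.24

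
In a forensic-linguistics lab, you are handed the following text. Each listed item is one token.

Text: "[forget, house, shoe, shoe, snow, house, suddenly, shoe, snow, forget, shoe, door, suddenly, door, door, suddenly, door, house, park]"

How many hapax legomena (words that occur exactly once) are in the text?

Frequencies: shoe:4, door:4, house:3, suddenly:3, forget:2, snow:2, park:1
Hapax (freq=1): park

1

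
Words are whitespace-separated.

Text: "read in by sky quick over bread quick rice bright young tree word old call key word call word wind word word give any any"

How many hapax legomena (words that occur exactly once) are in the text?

Frequencies: word:5, quick:2, call:2, any:2, read:1, in:1, by:1, sky:1, over:1, bread:1, rice:1, bright:1, young:1, tree:1, old:1, key:1, wind:1, give:1
Hapax (freq=1): bread, bright, by, give, in, key, old, over, read, rice, sky, tree, wind, young

14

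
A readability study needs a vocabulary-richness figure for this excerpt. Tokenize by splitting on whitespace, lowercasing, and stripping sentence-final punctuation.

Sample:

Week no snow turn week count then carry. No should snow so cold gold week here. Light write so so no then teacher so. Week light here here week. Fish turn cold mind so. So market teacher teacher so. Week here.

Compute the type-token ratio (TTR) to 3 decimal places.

N = 41 tokens, V = 18 types.
TTR = V / N = 18 / 41 = 0.439

0.439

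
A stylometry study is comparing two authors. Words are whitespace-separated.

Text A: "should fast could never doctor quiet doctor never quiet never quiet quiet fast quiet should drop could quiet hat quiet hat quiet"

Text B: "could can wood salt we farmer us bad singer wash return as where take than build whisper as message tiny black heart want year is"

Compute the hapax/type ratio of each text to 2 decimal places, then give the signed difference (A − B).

A: hapax=1, V=8, ratio=0.13
B: hapax=23, V=24, ratio=0.96
Difference = 0.13 − 0.96 = -0.83

-0.83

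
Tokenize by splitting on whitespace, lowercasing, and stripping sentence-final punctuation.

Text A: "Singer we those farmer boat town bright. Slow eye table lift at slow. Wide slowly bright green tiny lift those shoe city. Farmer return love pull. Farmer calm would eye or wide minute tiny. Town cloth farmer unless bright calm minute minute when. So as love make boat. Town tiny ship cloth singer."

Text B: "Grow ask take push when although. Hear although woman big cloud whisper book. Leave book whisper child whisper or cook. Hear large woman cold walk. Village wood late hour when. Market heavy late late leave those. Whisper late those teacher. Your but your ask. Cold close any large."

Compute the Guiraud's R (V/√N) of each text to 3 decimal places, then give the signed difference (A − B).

-0.078

A: V=32, N=53, R=4.396
B: V=31, N=48, R=4.474
Difference = 4.396 − 4.474 = -0.078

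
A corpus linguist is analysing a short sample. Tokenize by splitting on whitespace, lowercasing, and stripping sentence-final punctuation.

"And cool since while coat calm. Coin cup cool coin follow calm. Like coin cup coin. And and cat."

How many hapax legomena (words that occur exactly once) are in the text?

Frequencies: coin:4, and:3, cool:2, calm:2, cup:2, since:1, while:1, coat:1, follow:1, like:1, cat:1
Hapax (freq=1): cat, coat, follow, like, since, while

6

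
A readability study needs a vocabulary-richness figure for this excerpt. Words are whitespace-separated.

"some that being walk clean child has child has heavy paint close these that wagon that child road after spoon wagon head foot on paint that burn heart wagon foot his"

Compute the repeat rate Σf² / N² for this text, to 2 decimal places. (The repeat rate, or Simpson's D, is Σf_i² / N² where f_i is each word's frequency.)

Frequencies: that:4, child:3, wagon:3, has:2, paint:2, foot:2, some:1, being:1, walk:1, clean:1, heavy:1, close:1, these:1, road:1, after:1, spoon:1, head:1, on:1, burn:1, heart:1, … (1 more, each freq 1)
Σf² = 61; N² = 961
Repeat rate = 61 / 961 = 0.06

0.06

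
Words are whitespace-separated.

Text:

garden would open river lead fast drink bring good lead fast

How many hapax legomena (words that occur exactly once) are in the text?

7

Frequencies: lead:2, fast:2, garden:1, would:1, open:1, river:1, drink:1, bring:1, good:1
Hapax (freq=1): bring, drink, garden, good, open, river, would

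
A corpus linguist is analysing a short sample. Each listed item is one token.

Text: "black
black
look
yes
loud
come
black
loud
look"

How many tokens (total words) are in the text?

Tokens: black, black, look, yes, loud, come, black, loud, look
N = 9

9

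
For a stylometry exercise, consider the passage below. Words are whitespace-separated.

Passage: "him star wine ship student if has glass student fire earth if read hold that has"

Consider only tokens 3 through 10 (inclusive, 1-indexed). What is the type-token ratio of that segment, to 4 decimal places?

0.8750

Segment tokens 3–10: wine, ship, student, if, has, glass, student, fire
Segment N = 8, segment V = 7.
TTR = 7 / 8 = 0.8750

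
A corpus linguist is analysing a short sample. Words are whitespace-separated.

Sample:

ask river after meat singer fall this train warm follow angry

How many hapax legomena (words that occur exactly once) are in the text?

Frequencies: ask:1, river:1, after:1, meat:1, singer:1, fall:1, this:1, train:1, warm:1, follow:1, angry:1
Hapax (freq=1): after, angry, ask, fall, follow, meat, river, singer, this, train, warm

11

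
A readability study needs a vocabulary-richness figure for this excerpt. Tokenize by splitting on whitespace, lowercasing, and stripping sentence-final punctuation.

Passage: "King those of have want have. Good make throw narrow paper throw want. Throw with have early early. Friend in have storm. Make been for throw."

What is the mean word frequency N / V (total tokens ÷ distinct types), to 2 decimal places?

1.53

N = 26 tokens, V = 17 types.
Mean frequency = N / V = 26 / 17 = 1.53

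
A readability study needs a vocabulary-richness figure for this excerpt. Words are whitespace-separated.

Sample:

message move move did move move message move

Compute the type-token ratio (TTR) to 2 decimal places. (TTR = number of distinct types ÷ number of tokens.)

N = 8 tokens, V = 3 types.
TTR = V / N = 3 / 8 = 0.38

0.38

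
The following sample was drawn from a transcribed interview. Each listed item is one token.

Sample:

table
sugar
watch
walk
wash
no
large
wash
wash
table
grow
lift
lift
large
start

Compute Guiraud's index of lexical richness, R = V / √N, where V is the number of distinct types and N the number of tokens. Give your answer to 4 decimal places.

2.5820

N = 15, V = 10.
√N = 3.872983
R = 10 / 3.872983 = 2.5820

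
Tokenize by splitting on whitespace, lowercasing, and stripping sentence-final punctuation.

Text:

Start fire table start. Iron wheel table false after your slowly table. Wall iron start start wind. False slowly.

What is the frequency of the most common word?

Frequencies: start:4, table:3, iron:2, false:2, slowly:2, fire:1, wheel:1, after:1, your:1, wall:1, wind:1
Most common: 'start' with frequency 4.

4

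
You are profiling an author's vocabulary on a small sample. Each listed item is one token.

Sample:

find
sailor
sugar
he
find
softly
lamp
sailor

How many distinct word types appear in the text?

6

Distinct types: {find, he, lamp, sailor, softly, sugar}
V = 6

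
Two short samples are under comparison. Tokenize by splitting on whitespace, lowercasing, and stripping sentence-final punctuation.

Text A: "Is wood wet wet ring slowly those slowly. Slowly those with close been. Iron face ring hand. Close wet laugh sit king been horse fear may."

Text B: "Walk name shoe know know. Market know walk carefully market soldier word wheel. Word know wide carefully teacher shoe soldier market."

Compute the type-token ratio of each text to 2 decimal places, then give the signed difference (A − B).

TTR(A) = 18/26 = 0.69
TTR(B) = 11/21 = 0.52
Difference = 0.69 − 0.52 = 0.17

0.17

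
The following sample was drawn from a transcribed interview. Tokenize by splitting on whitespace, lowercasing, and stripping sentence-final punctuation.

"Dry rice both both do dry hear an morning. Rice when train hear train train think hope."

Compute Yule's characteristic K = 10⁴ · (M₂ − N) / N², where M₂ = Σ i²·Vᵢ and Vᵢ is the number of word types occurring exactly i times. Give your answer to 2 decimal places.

Frequencies: train:3, dry:2, rice:2, both:2, hear:2, do:1, an:1, morning:1, when:1, think:1, hope:1
N = 17. Frequency spectrum: V_1=6, V_2=4, V_3=1
M₂ = 1²·6 + 2²·4 + 3²·1 = 31
K = 10000 × (31 − 17) / 17² = 484.43

484.43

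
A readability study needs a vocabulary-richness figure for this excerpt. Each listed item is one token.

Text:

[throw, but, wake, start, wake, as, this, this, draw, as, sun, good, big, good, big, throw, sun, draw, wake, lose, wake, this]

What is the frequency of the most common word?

Frequencies: wake:4, this:3, throw:2, as:2, draw:2, sun:2, good:2, big:2, but:1, start:1, lose:1
Most common: 'wake' with frequency 4.

4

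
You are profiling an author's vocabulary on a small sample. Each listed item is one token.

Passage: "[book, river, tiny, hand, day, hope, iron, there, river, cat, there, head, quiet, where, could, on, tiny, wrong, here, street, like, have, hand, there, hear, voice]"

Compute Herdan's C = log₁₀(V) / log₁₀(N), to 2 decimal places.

N = 26, V = 21.
log₁₀(V) = 1.322219, log₁₀(N) = 1.414973
C = 1.322219 / 1.414973 = 0.93

0.93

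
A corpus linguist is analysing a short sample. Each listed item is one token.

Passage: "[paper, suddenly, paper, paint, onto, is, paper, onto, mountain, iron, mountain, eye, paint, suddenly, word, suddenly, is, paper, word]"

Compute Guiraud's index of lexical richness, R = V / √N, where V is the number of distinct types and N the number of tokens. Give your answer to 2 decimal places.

2.06

N = 19, V = 9.
√N = 4.358899
R = 9 / 4.358899 = 2.06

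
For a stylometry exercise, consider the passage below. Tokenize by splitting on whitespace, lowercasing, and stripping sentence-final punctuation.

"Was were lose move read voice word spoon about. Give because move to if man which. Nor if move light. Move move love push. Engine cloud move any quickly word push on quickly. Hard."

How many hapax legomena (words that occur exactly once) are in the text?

20

Frequencies: move:6, word:2, if:2, push:2, quickly:2, was:1, were:1, lose:1, read:1, voice:1, spoon:1, about:1, give:1, because:1, to:1, man:1, which:1, nor:1, light:1, love:1, … (5 more, each freq 1)
Hapax (freq=1): about, any, because, cloud, engine, give, hard, light, lose, love, man, nor, on, read, spoon, to, voice, was, were, which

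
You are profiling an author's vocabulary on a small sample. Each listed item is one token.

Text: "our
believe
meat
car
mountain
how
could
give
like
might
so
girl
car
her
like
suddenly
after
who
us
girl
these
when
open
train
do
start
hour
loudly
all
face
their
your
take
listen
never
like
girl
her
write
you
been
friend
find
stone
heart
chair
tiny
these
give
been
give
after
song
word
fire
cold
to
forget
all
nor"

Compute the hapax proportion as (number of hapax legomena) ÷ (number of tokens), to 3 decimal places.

Frequencies: give:3, like:3, girl:3, car:2, her:2, after:2, these:2, all:2, been:2, our:1, believe:1, meat:1, mountain:1, how:1, could:1, might:1, so:1, suddenly:1, who:1, us:1, … (28 more, each freq 1)
Hapax count = 39; token count = 60.
Ratio = 39 / 60 = 0.650

0.650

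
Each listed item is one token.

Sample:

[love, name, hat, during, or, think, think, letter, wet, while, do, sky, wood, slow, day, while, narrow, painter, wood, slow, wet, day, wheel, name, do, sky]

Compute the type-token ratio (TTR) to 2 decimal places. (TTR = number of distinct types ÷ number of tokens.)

N = 26 tokens, V = 17 types.
TTR = V / N = 17 / 26 = 0.65

0.65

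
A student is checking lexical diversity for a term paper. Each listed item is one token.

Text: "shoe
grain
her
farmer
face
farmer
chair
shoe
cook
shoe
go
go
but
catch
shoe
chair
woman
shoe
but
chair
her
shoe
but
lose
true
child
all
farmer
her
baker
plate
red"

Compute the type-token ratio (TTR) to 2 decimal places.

N = 32 tokens, V = 18 types.
TTR = V / N = 18 / 32 = 0.56

0.56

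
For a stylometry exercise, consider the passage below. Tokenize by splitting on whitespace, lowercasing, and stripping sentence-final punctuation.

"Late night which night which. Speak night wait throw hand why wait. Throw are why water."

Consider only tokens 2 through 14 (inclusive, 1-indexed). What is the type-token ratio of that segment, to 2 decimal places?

0.62

Segment tokens 2–14: night, which, night, which, speak, night, wait, throw, hand, why, wait, throw, are
Segment N = 13, segment V = 8.
TTR = 8 / 13 = 0.62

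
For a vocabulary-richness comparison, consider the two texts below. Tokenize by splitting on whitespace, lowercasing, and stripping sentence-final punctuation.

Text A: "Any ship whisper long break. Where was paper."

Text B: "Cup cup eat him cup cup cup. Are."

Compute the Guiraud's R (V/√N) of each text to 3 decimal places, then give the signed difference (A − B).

1.414

A: V=8, N=8, R=2.828
B: V=4, N=8, R=1.414
Difference = 2.828 − 1.414 = 1.414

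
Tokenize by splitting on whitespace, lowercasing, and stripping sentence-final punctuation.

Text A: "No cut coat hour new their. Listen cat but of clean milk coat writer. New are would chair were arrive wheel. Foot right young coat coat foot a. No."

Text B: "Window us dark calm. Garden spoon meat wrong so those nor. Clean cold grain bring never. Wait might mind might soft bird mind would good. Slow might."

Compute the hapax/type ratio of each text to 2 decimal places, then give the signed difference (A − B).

A: hapax=19, V=23, ratio=0.83
B: hapax=22, V=24, ratio=0.92
Difference = 0.83 − 0.92 = -0.09

-0.09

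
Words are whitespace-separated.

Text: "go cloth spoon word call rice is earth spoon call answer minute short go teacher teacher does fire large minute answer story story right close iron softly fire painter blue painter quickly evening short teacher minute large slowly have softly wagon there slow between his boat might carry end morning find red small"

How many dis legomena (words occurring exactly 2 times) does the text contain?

10

Frequencies: minute:3, teacher:3, go:2, spoon:2, call:2, answer:2, short:2, fire:2, large:2, story:2, softly:2, painter:2, cloth:1, word:1, rice:1, is:1, earth:1, does:1, right:1, close:1, … (19 more, each freq 1)
Words with frequency 2: answer, call, fire, go, large, painter, short, softly, spoon, story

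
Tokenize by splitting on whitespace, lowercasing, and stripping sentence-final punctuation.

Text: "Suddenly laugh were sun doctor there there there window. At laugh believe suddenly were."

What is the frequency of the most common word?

Frequencies: there:3, suddenly:2, laugh:2, were:2, sun:1, doctor:1, window:1, at:1, believe:1
Most common: 'there' with frequency 3.

3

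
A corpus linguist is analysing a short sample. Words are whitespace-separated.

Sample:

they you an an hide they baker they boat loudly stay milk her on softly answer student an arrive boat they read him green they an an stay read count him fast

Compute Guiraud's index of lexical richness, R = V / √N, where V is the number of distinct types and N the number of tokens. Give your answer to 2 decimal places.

3.54

N = 32, V = 20.
√N = 5.656854
R = 20 / 5.656854 = 3.54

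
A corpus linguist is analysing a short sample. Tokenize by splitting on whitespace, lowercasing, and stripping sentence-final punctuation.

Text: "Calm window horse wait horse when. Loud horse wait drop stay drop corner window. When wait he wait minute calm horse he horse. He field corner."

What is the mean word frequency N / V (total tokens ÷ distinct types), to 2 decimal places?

N = 26 tokens, V = 12 types.
Mean frequency = N / V = 26 / 12 = 2.17

2.17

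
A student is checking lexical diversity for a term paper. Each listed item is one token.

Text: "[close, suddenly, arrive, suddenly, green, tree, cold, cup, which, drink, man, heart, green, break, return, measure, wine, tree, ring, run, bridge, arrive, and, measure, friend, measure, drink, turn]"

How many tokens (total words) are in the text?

28

Tokens: close, suddenly, arrive, suddenly, green, tree, cold, cup, which, drink, man, heart, green, break, return, measure, wine, tree, ring, run, bridge, arrive, and, measure, friend, measure, drink, turn
N = 28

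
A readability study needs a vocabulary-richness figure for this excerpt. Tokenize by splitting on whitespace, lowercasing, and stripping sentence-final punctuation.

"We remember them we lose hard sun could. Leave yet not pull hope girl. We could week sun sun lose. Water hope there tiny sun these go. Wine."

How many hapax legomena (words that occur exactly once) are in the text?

15

Frequencies: sun:4, we:3, lose:2, could:2, hope:2, remember:1, them:1, hard:1, leave:1, yet:1, not:1, pull:1, girl:1, week:1, water:1, there:1, tiny:1, these:1, go:1, wine:1
Hapax (freq=1): girl, go, hard, leave, not, pull, remember, them, there, these, tiny, water, week, wine, yet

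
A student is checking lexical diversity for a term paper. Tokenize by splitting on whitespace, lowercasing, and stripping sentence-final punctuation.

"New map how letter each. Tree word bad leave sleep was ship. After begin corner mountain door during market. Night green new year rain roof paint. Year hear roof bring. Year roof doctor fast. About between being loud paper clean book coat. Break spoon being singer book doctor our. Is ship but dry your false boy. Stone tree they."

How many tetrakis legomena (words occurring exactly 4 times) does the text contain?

Frequencies: year:3, roof:3, new:2, tree:2, ship:2, doctor:2, being:2, book:2, map:1, how:1, letter:1, each:1, word:1, bad:1, leave:1, sleep:1, was:1, after:1, begin:1, corner:1, … (29 more, each freq 1)
Words with frequency 4: (none)

0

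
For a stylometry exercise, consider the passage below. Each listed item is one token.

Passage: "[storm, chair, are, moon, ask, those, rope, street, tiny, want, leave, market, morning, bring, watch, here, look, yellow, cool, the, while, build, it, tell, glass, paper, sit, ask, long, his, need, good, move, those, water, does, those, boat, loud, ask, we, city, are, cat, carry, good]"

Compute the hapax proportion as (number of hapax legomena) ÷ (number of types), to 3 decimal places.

Frequencies: ask:3, those:3, are:2, good:2, storm:1, chair:1, moon:1, rope:1, street:1, tiny:1, want:1, leave:1, market:1, morning:1, bring:1, watch:1, here:1, look:1, yellow:1, cool:1, … (20 more, each freq 1)
Hapax count = 36; type count = 40.
Ratio = 36 / 40 = 0.900

0.900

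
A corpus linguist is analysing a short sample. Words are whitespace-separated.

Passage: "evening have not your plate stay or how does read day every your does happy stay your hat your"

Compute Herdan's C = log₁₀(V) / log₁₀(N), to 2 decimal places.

0.90

N = 19, V = 14.
log₁₀(V) = 1.146128, log₁₀(N) = 1.278754
C = 1.146128 / 1.278754 = 0.90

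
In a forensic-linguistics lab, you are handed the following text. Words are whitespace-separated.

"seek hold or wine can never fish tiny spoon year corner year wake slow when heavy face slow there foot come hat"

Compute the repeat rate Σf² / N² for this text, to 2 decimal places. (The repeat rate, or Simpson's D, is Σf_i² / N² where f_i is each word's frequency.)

0.05

Frequencies: year:2, slow:2, seek:1, hold:1, or:1, wine:1, can:1, never:1, fish:1, tiny:1, spoon:1, corner:1, wake:1, when:1, heavy:1, face:1, there:1, foot:1, come:1, hat:1
Σf² = 26; N² = 484
Repeat rate = 26 / 484 = 0.05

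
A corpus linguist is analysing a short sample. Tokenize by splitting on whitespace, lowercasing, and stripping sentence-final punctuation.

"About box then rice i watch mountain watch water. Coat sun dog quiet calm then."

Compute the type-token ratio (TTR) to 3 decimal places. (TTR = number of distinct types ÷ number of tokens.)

N = 15 tokens, V = 13 types.
TTR = V / N = 13 / 15 = 0.867

0.867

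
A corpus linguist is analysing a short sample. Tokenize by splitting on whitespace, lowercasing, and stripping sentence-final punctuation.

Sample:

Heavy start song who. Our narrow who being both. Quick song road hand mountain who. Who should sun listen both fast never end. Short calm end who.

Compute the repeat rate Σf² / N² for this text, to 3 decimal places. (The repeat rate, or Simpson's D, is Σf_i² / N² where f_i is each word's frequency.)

Frequencies: who:5, song:2, both:2, end:2, heavy:1, start:1, our:1, narrow:1, being:1, quick:1, road:1, hand:1, mountain:1, should:1, sun:1, listen:1, fast:1, never:1, short:1, calm:1
Σf² = 53; N² = 729
Repeat rate = 53 / 729 = 0.073

0.073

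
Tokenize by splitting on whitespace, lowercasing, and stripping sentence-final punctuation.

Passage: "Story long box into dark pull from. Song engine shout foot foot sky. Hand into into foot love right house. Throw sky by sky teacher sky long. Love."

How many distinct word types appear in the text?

19

Distinct types: {box, by, dark, engine, foot, from, hand, house, into, long, love, pull, right, shout, sky, song, story, teacher, throw}
V = 19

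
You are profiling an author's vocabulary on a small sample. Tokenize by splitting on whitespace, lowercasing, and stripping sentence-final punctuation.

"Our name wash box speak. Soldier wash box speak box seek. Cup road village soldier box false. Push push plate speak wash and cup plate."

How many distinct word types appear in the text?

Distinct types: {and, box, cup, false, name, our, plate, push, road, seek, soldier, speak, village, wash}
V = 14

14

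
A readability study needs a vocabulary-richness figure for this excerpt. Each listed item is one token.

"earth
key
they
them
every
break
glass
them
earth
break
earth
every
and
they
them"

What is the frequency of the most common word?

Frequencies: earth:3, them:3, they:2, every:2, break:2, key:1, glass:1, and:1
Most common: 'earth' with frequency 3.

3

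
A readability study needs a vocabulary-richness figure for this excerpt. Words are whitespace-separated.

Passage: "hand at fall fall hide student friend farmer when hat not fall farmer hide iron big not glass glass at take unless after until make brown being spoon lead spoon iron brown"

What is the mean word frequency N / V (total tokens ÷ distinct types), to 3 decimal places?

N = 32 tokens, V = 22 types.
Mean frequency = N / V = 32 / 22 = 1.455

1.455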